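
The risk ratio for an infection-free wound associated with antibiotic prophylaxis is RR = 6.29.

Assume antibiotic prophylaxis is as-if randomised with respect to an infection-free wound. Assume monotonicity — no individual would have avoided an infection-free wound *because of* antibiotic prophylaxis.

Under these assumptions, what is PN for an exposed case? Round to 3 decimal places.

Under exogeneity and monotonicity, PN = (RR − 1) / RR = 1 − 1/RR.
PN = (6.29 − 1) / 6.29 = 5.29 / 6.29 ≈ 0.8410

PN ≈ 0.841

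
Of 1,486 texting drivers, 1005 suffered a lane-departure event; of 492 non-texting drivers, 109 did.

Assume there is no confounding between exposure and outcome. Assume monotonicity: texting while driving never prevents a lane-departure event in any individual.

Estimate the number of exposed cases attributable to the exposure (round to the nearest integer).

p₁ = P(outcome | exposed) = 1005/1486 = 0.67631
p₀ = P(outcome | unexposed) = 109/492 = 0.22154
PN = (p₁ − p₀)/p₁ = (0.67631 − 0.22154) / 0.67631 ≈ 0.67242.
Attributable cases ≈ PN × (exposed cases) = 0.67242 × 1005 ≈ 675.78.

about 676 cases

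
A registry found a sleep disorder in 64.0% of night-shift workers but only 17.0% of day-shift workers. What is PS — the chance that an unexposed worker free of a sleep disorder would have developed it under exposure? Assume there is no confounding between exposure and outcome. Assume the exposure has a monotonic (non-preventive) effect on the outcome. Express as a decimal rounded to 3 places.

p₁ = 0.64, p₀ = 0.17.
Under exogeneity and monotonicity, PS = (p₁ − p₀) / (1 − p₀).
PS = (0.64 − 0.17) / (1 − 0.17) = 0.47 / 0.83 ≈ 0.5663

PS ≈ 0.566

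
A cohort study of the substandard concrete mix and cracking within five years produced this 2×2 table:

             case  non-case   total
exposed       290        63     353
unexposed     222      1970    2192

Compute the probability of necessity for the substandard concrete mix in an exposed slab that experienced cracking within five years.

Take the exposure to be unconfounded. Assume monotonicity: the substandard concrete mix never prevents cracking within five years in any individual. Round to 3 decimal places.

p₁ = P(outcome | exposed) = 290/353 = 0.82153
p₀ = P(outcome | unexposed) = 222/2192 = 0.10128
Under exogeneity and monotonicity, PN = (p₁ − p₀)/p₁.
PN = (0.82153 − 0.10128) / 0.82153 ≈ 0.8767

PN ≈ 0.877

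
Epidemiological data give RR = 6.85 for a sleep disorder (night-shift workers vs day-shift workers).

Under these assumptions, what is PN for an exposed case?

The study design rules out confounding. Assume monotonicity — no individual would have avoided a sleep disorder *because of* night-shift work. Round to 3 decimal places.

PN ≈ 0.854

Under exogeneity and monotonicity, PN = (RR − 1) / RR = 1 − 1/RR.
PN = (6.85 − 1) / 6.85 = 5.85 / 6.85 ≈ 0.8540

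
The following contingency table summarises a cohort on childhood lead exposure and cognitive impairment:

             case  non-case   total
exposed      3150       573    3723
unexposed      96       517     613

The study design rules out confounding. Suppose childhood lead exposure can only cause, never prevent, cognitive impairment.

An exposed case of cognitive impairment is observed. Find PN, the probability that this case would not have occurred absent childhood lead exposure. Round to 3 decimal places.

PN ≈ 0.815

p₁ = P(outcome | exposed) = 3150/3723 = 0.84609
p₀ = P(outcome | unexposed) = 96/613 = 0.15661
Under exogeneity and monotonicity, PN = (p₁ − p₀)/p₁.
PN = (0.84609 − 0.15661) / 0.84609 ≈ 0.8149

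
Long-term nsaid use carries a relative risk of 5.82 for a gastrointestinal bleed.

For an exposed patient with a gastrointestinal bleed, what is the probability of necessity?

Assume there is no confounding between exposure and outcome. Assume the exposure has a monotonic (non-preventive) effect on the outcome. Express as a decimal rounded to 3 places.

Under exogeneity and monotonicity, PN = (RR − 1) / RR = 1 − 1/RR.
PN = (5.82 − 1) / 5.82 = 4.82 / 5.82 ≈ 0.8282

PN ≈ 0.828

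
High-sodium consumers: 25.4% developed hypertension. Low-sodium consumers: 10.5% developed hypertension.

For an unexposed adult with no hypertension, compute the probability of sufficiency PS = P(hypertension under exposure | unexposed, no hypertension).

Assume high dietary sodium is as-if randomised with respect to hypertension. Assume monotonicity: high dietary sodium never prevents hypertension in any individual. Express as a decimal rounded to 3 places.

PS ≈ 0.166

p₁ = 0.254, p₀ = 0.105.
Under exogeneity and monotonicity, PS = (p₁ − p₀) / (1 − p₀).
PS = (0.254 − 0.105) / (1 − 0.105) = 0.149 / 0.895 ≈ 0.1665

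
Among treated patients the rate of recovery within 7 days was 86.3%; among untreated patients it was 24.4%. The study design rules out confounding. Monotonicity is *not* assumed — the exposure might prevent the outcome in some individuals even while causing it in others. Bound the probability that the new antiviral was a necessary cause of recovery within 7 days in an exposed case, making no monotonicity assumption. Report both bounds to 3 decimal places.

0.717 ≤ PN ≤ 0.876

p₁ = 0.863, p₀ = 0.244.
Under exogeneity alone the bounds on PN are max{0,(p₁−p₀)/p₁} ≤ PN ≤ min{1,(1−p₀)/p₁}.
  lower = (p₁ − p₀)/p₁ = 0.619 / 0.863 ≈ 0.7173
  upper = min{1, (1 − p₀)/p₁} = 0.756 / 0.863 ≈ 0.8760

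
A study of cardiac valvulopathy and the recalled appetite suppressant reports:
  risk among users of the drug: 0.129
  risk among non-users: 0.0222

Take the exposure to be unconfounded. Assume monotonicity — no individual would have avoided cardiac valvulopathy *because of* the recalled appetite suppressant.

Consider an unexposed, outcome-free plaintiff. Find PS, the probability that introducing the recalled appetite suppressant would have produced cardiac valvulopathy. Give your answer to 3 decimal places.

PS ≈ 0.109

Let p₁ = 0.129, p₀ = 0.0222.
Under exogeneity and monotonicity, PS = (p₁ − p₀) / (1 − p₀).
PS = (0.129 − 0.0222) / (1 − 0.0222) = 0.1068 / 0.9778 ≈ 0.1092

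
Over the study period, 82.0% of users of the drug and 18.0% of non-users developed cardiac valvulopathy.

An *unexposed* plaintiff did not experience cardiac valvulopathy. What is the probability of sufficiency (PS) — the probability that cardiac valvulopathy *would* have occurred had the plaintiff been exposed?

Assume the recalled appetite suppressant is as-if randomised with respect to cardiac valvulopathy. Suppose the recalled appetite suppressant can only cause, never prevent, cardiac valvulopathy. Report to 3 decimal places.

p₁ = 0.82, p₀ = 0.18.
Under exogeneity and monotonicity, PS = (p₁ − p₀) / (1 − p₀).
PS = (0.82 − 0.18) / (1 − 0.18) = 0.64 / 0.82 ≈ 0.7805

PS ≈ 0.780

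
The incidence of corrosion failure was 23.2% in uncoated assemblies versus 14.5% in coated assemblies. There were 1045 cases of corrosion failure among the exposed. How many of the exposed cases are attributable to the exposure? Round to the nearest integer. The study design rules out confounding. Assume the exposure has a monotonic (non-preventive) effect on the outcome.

about 392 cases

p₁ = 0.232, p₀ = 0.145.
PN = (p₁ − p₀)/p₁ = (0.232 − 0.145) / 0.232 ≈ 0.37500.
Attributable cases ≈ PN × (exposed cases) = 0.37500 × 1045 ≈ 391.88.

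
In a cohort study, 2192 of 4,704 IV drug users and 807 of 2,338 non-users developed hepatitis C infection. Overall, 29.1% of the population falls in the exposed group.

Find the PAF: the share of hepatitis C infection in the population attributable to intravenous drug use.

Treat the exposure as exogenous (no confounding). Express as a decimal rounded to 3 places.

p₁ = P(outcome | exposed) = 2192/4704 = 0.46599
p₀ = P(outcome | unexposed) = 807/2338 = 0.34517
Overall risk P(Y=1) = π·p₁ + (1−π)·p₀ = 0.291×0.46599 + 0.709×0.34517 = 0.38033.
Under exogeneity, PAF = [P(Y=1) − p₀] / P(Y=1).
PAF = (0.38033 − 0.34517) / 0.38033 ≈ 0.0924

PAF ≈ 0.092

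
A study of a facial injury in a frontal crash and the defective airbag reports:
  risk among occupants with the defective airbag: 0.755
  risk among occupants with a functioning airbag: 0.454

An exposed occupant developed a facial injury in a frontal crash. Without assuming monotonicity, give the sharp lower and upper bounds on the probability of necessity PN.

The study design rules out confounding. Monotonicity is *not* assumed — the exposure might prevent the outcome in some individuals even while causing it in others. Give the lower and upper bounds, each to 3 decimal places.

0.399 ≤ PN ≤ 0.723

Let p₁ = 0.755, p₀ = 0.454.
Under exogeneity alone the bounds on PN are max{0,(p₁−p₀)/p₁} ≤ PN ≤ min{1,(1−p₀)/p₁}.
  lower = (p₁ − p₀)/p₁ = 0.301 / 0.755 ≈ 0.3987
  upper = min{1, (1 − p₀)/p₁} = 0.546 / 0.755 ≈ 0.7232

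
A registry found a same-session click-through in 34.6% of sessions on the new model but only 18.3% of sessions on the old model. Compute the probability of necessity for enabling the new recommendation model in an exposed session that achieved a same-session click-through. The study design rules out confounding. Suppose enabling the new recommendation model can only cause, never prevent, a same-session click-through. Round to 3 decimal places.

PN ≈ 0.471

p₁ = 0.346, p₀ = 0.183.
Under exogeneity and monotonicity, PN = (p₁ − p₀) / p₁.
PN = (0.346 − 0.183) / 0.346 = 0.163 / 0.346 ≈ 0.4711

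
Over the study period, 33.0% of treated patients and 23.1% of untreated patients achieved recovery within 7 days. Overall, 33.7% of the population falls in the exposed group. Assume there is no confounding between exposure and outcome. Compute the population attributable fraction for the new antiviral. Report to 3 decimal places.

PAF ≈ 0.126

p₁ = 0.33, p₀ = 0.231.
Overall risk P(Y=1) = π·p₁ + (1−π)·p₀ = 0.337×0.33 + 0.663×0.231 = 0.26436.
Under exogeneity, PAF = [P(Y=1) − p₀] / P(Y=1).
PAF = (0.26436 − 0.231) / 0.26436 ≈ 0.1262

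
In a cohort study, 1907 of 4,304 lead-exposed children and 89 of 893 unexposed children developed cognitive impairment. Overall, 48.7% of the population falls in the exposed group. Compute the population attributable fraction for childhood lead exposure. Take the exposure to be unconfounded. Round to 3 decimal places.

PAF ≈ 0.627

p₁ = P(outcome | exposed) = 1907/4304 = 0.44308
p₀ = P(outcome | unexposed) = 89/893 = 0.099664
Overall risk P(Y=1) = π·p₁ + (1−π)·p₀ = 0.487×0.44308 + 0.513×0.099664 = 0.26691.
Under exogeneity, PAF = [P(Y=1) − p₀] / P(Y=1).
PAF = (0.26691 − 0.099664) / 0.26691 ≈ 0.6266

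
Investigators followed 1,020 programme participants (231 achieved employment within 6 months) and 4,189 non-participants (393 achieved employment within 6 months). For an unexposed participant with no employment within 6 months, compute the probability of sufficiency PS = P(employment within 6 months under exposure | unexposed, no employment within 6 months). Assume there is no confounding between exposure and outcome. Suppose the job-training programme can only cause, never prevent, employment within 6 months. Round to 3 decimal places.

PS ≈ 0.146

p₁ = P(outcome | exposed) = 231/1020 = 0.22647
p₀ = P(outcome | unexposed) = 393/4189 = 0.093817
Under exogeneity and monotonicity, PS = (p₁ − p₀) / (1 − p₀).
PS = (0.22647 − 0.093817) / (1 − 0.093817) = 0.13265 / 0.90618 ≈ 0.1464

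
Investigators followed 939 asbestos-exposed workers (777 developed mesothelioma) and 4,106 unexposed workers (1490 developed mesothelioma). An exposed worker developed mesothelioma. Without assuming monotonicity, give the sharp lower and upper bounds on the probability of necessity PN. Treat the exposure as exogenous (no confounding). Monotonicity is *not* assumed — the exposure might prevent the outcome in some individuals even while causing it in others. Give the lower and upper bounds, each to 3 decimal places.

0.561 ≤ PN ≤ 0.770

p₁ = P(outcome | exposed) = 777/939 = 0.82748
p₀ = P(outcome | unexposed) = 1490/4106 = 0.36288
Under exogeneity alone the bounds on PN are max{0,(p₁−p₀)/p₁} ≤ PN ≤ min{1,(1−p₀)/p₁}.
  lower = (p₁ − p₀)/p₁ = 0.46459 / 0.82748 ≈ 0.5615
  upper = min{1, (1 − p₀)/p₁} = 0.63712 / 0.82748 ≈ 0.7700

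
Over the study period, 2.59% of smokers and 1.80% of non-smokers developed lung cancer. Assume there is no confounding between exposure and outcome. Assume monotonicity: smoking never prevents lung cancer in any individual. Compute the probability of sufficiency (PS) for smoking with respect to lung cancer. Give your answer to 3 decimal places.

PS ≈ 0.008

p₁ = 0.0259, p₀ = 0.018.
Under exogeneity and monotonicity, PS = (p₁ − p₀) / (1 − p₀).
PS = (0.0259 − 0.018) / (1 − 0.018) = 0.0079 / 0.982 ≈ 0.0080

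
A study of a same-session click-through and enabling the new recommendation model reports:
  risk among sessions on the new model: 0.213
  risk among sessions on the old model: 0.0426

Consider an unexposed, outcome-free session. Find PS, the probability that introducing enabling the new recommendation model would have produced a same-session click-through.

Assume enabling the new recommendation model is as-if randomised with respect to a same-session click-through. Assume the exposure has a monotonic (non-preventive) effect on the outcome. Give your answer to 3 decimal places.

Let p₁ = 0.213, p₀ = 0.0426.
Under exogeneity and monotonicity, PS = (p₁ − p₀) / (1 − p₀).
PS = (0.213 − 0.0426) / (1 − 0.0426) = 0.1704 / 0.9574 ≈ 0.1780

PS ≈ 0.178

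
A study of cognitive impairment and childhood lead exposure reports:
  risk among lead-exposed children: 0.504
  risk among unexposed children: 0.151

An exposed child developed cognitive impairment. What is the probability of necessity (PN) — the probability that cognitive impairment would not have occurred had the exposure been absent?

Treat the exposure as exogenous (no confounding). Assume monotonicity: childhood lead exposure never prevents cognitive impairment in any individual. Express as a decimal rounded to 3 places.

Let p₁ = 0.504, p₀ = 0.151.
Under exogeneity and monotonicity, PN = (p₁ − p₀) / p₁.
PN = (0.504 − 0.151) / 0.504 = 0.353 / 0.504 ≈ 0.7004

PN ≈ 0.700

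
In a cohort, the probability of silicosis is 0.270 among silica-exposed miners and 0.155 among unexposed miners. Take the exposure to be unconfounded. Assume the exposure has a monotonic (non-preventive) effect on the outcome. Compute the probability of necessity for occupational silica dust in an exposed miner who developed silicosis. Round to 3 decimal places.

PN ≈ 0.426

Let p₁ = 0.27, p₀ = 0.155.
Under exogeneity and monotonicity, PN = (p₁ − p₀) / p₁.
PN = (0.27 − 0.155) / 0.27 = 0.115 / 0.27 ≈ 0.4259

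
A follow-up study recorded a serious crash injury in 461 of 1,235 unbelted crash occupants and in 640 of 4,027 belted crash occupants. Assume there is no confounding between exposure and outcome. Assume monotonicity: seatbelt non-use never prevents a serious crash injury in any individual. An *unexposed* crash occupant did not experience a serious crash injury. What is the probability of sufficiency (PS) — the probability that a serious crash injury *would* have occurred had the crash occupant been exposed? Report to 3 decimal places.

p₁ = P(outcome | exposed) = 461/1235 = 0.37328
p₀ = P(outcome | unexposed) = 640/4027 = 0.15893
Under exogeneity and monotonicity, PS = (p₁ − p₀) / (1 − p₀).
PS = (0.37328 − 0.15893) / (1 − 0.15893) = 0.21435 / 0.84107 ≈ 0.2549

PS ≈ 0.255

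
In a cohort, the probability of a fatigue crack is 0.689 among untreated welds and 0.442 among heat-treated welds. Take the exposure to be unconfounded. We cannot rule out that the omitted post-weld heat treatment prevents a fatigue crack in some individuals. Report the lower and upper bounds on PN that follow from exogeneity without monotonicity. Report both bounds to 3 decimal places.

0.358 ≤ PN ≤ 0.810

Let p₁ = 0.689, p₀ = 0.442.
Under exogeneity alone the bounds on PN are max{0,(p₁−p₀)/p₁} ≤ PN ≤ min{1,(1−p₀)/p₁}.
  lower = (p₁ − p₀)/p₁ = 0.247 / 0.689 ≈ 0.3585
  upper = min{1, (1 − p₀)/p₁} = 0.558 / 0.689 ≈ 0.8099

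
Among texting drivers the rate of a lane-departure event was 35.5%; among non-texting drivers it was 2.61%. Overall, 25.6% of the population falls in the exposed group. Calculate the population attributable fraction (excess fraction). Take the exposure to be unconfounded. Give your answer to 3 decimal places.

p₁ = 0.355, p₀ = 0.0261.
Overall risk P(Y=1) = π·p₁ + (1−π)·p₀ = 0.256×0.355 + 0.744×0.0261 = 0.1103.
Under exogeneity, PAF = [P(Y=1) − p₀] / P(Y=1).
PAF = (0.1103 − 0.0261) / 0.1103 ≈ 0.7634

PAF ≈ 0.763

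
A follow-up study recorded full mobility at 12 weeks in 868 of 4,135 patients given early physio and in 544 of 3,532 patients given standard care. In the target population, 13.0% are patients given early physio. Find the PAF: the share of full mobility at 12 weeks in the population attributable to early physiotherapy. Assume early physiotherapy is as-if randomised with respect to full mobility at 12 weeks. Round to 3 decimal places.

p₁ = P(outcome | exposed) = 868/4135 = 0.20992
p₀ = P(outcome | unexposed) = 544/3532 = 0.15402
Overall risk P(Y=1) = π·p₁ + (1−π)·p₀ = 0.13×0.20992 + 0.87×0.15402 = 0.16129.
Under exogeneity, PAF = [P(Y=1) − p₀] / P(Y=1).
PAF = (0.16129 − 0.15402) / 0.16129 ≈ 0.0451

PAF ≈ 0.045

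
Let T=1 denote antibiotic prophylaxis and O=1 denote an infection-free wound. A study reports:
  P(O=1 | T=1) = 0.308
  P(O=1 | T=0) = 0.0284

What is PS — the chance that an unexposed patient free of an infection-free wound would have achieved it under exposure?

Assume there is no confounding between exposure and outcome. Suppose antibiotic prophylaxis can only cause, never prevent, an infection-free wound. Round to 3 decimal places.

Let p₁ = 0.308, p₀ = 0.0284.
Under exogeneity and monotonicity, PS = (p₁ − p₀) / (1 − p₀).
PS = (0.308 − 0.0284) / (1 − 0.0284) = 0.2796 / 0.9716 ≈ 0.2878

PS ≈ 0.288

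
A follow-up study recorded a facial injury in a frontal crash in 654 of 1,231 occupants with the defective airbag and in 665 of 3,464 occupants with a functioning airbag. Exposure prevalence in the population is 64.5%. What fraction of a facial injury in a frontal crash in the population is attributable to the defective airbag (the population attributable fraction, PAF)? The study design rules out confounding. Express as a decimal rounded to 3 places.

p₁ = P(outcome | exposed) = 654/1231 = 0.53128
p₀ = P(outcome | unexposed) = 665/3464 = 0.19197
Overall risk P(Y=1) = π·p₁ + (1−π)·p₀ = 0.645×0.53128 + 0.355×0.19197 = 0.41082.
Under exogeneity, PAF = [P(Y=1) − p₀] / P(Y=1).
PAF = (0.41082 − 0.19197) / 0.41082 ≈ 0.5327

PAF ≈ 0.533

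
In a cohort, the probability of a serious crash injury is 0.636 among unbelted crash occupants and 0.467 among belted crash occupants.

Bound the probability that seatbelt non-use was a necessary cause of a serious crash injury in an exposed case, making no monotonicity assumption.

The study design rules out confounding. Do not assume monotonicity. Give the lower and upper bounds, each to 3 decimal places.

0.266 ≤ PN ≤ 0.838

Let p₁ = 0.636, p₀ = 0.467.
Under exogeneity alone the bounds on PN are max{0,(p₁−p₀)/p₁} ≤ PN ≤ min{1,(1−p₀)/p₁}.
  lower = (p₁ − p₀)/p₁ = 0.169 / 0.636 ≈ 0.2657
  upper = min{1, (1 − p₀)/p₁} = 0.533 / 0.636 ≈ 0.8381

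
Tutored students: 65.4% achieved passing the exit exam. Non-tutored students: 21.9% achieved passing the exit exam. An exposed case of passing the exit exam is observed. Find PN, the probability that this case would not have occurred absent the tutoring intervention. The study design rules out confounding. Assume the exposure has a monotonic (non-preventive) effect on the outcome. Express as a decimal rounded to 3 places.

p₁ = 0.654, p₀ = 0.219.
Under exogeneity and monotonicity, PN = (p₁ − p₀) / p₁.
PN = (0.654 − 0.219) / 0.654 = 0.435 / 0.654 ≈ 0.6651

PN ≈ 0.665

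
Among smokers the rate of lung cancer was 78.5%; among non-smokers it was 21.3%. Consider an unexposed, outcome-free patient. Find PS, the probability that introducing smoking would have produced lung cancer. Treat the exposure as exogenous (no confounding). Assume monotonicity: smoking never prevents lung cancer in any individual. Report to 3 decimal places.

p₁ = 0.785, p₀ = 0.213.
Under exogeneity and monotonicity, PS = (p₁ − p₀) / (1 − p₀).
PS = (0.785 − 0.213) / (1 − 0.213) = 0.572 / 0.787 ≈ 0.7268

PS ≈ 0.727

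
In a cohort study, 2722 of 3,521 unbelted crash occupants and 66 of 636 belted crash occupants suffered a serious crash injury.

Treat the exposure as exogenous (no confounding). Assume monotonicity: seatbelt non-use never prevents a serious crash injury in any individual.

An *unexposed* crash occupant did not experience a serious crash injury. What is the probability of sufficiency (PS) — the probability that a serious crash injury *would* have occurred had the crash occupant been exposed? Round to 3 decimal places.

p₁ = P(outcome | exposed) = 2722/3521 = 0.77308
p₀ = P(outcome | unexposed) = 66/636 = 0.10377
Under exogeneity and monotonicity, PS = (p₁ − p₀) / (1 − p₀).
PS = (0.77308 − 0.10377) / (1 − 0.10377) = 0.6693 / 0.89623 ≈ 0.7468

PS ≈ 0.747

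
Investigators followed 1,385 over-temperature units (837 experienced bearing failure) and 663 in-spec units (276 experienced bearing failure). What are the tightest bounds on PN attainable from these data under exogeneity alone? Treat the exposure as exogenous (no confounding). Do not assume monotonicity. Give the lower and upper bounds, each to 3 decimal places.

0.311 ≤ PN ≤ 0.966

p₁ = P(outcome | exposed) = 837/1385 = 0.60433
p₀ = P(outcome | unexposed) = 276/663 = 0.41629
Under exogeneity alone the bounds on PN are max{0,(p₁−p₀)/p₁} ≤ PN ≤ min{1,(1−p₀)/p₁}.
  lower = (p₁ − p₀)/p₁ = 0.18804 / 0.60433 ≈ 0.3112
  upper = min{1, (1 − p₀)/p₁} = 0.58371 / 0.60433 ≈ 0.9659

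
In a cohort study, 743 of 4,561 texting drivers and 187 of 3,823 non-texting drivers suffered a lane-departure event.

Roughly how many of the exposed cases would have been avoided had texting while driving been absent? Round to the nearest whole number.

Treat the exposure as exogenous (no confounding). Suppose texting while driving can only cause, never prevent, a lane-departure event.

about 520 cases

p₁ = P(outcome | exposed) = 743/4561 = 0.1629
p₀ = P(outcome | unexposed) = 187/3823 = 0.048914
PN = (p₁ − p₀)/p₁ = (0.1629 − 0.048914) / 0.1629 ≈ 0.69973.
Attributable cases ≈ PN × (exposed cases) = 0.69973 × 743 ≈ 519.90.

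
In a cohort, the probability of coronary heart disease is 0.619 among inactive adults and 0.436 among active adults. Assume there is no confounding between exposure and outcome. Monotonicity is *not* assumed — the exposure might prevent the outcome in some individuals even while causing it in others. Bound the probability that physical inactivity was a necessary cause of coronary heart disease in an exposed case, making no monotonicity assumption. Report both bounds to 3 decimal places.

0.296 ≤ PN ≤ 0.911

Let p₁ = 0.619, p₀ = 0.436.
Under exogeneity alone the bounds on PN are max{0,(p₁−p₀)/p₁} ≤ PN ≤ min{1,(1−p₀)/p₁}.
  lower = (p₁ − p₀)/p₁ = 0.183 / 0.619 ≈ 0.2956
  upper = min{1, (1 − p₀)/p₁} = 0.564 / 0.619 ≈ 0.9111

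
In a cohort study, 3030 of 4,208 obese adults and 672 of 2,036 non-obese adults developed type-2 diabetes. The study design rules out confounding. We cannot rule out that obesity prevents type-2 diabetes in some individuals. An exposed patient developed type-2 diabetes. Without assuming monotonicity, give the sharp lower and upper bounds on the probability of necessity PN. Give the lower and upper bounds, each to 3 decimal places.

p₁ = P(outcome | exposed) = 3030/4208 = 0.72006
p₀ = P(outcome | unexposed) = 672/2036 = 0.33006
Under exogeneity alone the bounds on PN are max{0,(p₁−p₀)/p₁} ≤ PN ≤ min{1,(1−p₀)/p₁}.
  lower = (p₁ − p₀)/p₁ = 0.39 / 0.72006 ≈ 0.5416
  upper = min{1, (1 − p₀)/p₁} = 0.66994 / 0.72006 ≈ 0.9304

0.542 ≤ PN ≤ 0.930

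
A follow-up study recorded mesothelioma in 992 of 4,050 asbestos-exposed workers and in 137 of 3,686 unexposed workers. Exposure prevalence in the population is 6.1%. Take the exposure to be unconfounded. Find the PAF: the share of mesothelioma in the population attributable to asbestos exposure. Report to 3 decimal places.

p₁ = P(outcome | exposed) = 992/4050 = 0.24494
p₀ = P(outcome | unexposed) = 137/3686 = 0.037168
Overall risk P(Y=1) = π·p₁ + (1−π)·p₀ = 0.061×0.24494 + 0.939×0.037168 = 0.049842.
Under exogeneity, PAF = [P(Y=1) − p₀] / P(Y=1).
PAF = (0.049842 − 0.037168) / 0.049842 ≈ 0.2543

PAF ≈ 0.254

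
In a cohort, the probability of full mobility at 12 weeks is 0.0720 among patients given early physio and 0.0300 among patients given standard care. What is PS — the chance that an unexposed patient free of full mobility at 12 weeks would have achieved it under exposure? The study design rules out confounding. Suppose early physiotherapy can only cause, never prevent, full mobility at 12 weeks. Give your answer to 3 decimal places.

PS ≈ 0.043

Let p₁ = 0.072, p₀ = 0.03.
Under exogeneity and monotonicity, PS = (p₁ − p₀) / (1 − p₀).
PS = (0.072 − 0.03) / (1 − 0.03) = 0.042 / 0.97 ≈ 0.0433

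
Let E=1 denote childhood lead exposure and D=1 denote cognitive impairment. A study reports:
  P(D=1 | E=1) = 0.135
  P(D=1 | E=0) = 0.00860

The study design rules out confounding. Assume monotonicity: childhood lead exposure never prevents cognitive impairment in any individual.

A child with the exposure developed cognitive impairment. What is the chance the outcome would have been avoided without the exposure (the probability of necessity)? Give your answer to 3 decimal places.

PN ≈ 0.936

Let p₁ = 0.135, p₀ = 0.0086.
Under exogeneity and monotonicity, PN = (p₁ − p₀) / p₁.
PN = (0.135 − 0.0086) / 0.135 = 0.1264 / 0.135 ≈ 0.9363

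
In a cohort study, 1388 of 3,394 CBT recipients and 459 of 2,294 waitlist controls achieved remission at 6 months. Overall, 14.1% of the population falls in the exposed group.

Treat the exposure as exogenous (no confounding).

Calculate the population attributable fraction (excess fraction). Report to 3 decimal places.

p₁ = P(outcome | exposed) = 1388/3394 = 0.40896
p₀ = P(outcome | unexposed) = 459/2294 = 0.20009
Overall risk P(Y=1) = π·p₁ + (1−π)·p₀ = 0.141×0.40896 + 0.859×0.20009 = 0.22954.
Under exogeneity, PAF = [P(Y=1) − p₀] / P(Y=1).
PAF = (0.22954 − 0.20009) / 0.22954 ≈ 0.1283

PAF ≈ 0.128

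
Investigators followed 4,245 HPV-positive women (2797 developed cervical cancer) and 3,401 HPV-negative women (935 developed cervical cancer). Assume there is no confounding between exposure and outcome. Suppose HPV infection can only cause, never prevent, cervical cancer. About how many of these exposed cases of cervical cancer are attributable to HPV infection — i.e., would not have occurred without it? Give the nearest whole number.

about 1630 cases

p₁ = P(outcome | exposed) = 2797/4245 = 0.65889
p₀ = P(outcome | unexposed) = 935/3401 = 0.27492
PN = (p₁ − p₀)/p₁ = (0.65889 − 0.27492) / 0.65889 ≈ 0.58276.
Attributable cases ≈ PN × (exposed cases) = 0.58276 × 2797 ≈ 1629.97.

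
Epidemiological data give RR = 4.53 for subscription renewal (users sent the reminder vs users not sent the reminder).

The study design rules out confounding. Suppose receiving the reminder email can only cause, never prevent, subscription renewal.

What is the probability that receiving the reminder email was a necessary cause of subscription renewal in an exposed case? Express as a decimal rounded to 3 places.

PN ≈ 0.779

Under exogeneity and monotonicity, PN = (RR − 1) / RR = 1 − 1/RR.
PN = (4.53 − 1) / 4.53 = 3.53 / 4.53 ≈ 0.7792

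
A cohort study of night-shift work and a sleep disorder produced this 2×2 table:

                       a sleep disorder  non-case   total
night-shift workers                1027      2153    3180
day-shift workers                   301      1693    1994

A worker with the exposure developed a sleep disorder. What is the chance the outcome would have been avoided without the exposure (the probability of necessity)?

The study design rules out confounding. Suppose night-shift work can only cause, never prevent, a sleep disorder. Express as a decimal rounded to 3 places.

PN ≈ 0.533

p₁ = P(outcome | exposed) = 1027/3180 = 0.32296
p₀ = P(outcome | unexposed) = 301/1994 = 0.15095
Under exogeneity and monotonicity, PN = (p₁ − p₀)/p₁.
PN = (0.32296 − 0.15095) / 0.32296 ≈ 0.5326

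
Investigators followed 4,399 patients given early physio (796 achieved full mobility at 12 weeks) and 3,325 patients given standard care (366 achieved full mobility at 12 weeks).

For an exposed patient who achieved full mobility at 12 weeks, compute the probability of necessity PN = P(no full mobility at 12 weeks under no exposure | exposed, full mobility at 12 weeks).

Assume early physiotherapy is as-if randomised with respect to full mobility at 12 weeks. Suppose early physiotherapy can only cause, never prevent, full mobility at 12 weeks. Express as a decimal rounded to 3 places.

PN ≈ 0.392

p₁ = P(outcome | exposed) = 796/4399 = 0.18095
p₀ = P(outcome | unexposed) = 366/3325 = 0.11008
Under exogeneity and monotonicity, PN = (p₁ − p₀) / p₁.
PN = (0.18095 − 0.11008) / 0.18095 = 0.070875 / 0.18095 ≈ 0.3917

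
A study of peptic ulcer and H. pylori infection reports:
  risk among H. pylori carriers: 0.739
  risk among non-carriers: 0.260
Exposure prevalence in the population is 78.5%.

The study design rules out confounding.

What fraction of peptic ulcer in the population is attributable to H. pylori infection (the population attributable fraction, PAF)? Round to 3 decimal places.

Let p₁ = 0.739, p₀ = 0.26.
Overall risk P(Y=1) = π·p₁ + (1−π)·p₀ = 0.785×0.739 + 0.215×0.26 = 0.63601.
Under exogeneity, PAF = [P(Y=1) − p₀] / P(Y=1).
PAF = (0.63601 − 0.26) / 0.63601 ≈ 0.5912

PAF ≈ 0.591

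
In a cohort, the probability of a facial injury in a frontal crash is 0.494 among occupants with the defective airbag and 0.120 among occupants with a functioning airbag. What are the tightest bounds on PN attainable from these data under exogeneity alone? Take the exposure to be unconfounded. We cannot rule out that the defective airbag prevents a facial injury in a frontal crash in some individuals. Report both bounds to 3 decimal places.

Let p₁ = 0.494, p₀ = 0.12.
Under exogeneity alone the bounds on PN are max{0,(p₁−p₀)/p₁} ≤ PN ≤ min{1,(1−p₀)/p₁}.
  lower = (p₁ − p₀)/p₁ = 0.374 / 0.494 ≈ 0.7571
  upper = min{1, (1 − p₀)/p₁} = 0.88 / 0.494 ≈ 1.7814 → capped at 1

0.757 ≤ PN ≤ 1.000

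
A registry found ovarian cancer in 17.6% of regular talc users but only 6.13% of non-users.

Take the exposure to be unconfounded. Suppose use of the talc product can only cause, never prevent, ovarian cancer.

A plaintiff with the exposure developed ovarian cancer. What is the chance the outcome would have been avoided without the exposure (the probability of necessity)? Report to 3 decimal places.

PN ≈ 0.652

p₁ = 0.176, p₀ = 0.0613.
Under exogeneity and monotonicity, PN = (p₁ − p₀) / p₁.
PN = (0.176 − 0.0613) / 0.176 = 0.1147 / 0.176 ≈ 0.6517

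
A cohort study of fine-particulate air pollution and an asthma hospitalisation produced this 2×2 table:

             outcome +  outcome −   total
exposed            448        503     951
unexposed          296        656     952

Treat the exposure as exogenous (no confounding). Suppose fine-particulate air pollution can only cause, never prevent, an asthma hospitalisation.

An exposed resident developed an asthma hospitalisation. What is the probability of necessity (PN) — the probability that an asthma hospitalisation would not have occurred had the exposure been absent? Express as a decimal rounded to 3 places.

p₁ = P(outcome | exposed) = 448/951 = 0.47108
p₀ = P(outcome | unexposed) = 296/952 = 0.31092
Under exogeneity and monotonicity, PN = (p₁ − p₀)/p₁.
PN = (0.47108 − 0.31092) / 0.47108 ≈ 0.3400

PN ≈ 0.340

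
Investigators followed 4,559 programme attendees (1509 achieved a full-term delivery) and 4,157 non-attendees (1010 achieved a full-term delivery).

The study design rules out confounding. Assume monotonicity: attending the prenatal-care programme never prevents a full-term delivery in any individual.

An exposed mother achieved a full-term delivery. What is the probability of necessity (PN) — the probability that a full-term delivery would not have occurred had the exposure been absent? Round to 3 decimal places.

PN ≈ 0.266

p₁ = P(outcome | exposed) = 1509/4559 = 0.33099
p₀ = P(outcome | unexposed) = 1010/4157 = 0.24296
Under exogeneity and monotonicity, PN = (p₁ − p₀) / p₁.
PN = (0.33099 − 0.24296) / 0.33099 = 0.08803 / 0.33099 ≈ 0.2660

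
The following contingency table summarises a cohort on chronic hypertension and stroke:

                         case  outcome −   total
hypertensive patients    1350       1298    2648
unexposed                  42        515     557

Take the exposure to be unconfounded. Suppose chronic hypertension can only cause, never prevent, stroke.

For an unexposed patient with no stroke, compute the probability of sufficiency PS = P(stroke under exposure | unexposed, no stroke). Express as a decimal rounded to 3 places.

p₁ = P(outcome | exposed) = 1350/2648 = 0.50982
p₀ = P(outcome | unexposed) = 42/557 = 0.075404
Under exogeneity and monotonicity, PS = (p₁ − p₀) / (1 − p₀).
PS = (0.50982 − 0.075404) / (1 − 0.075404) = 0.43441 / 0.9246 ≈ 0.4698

PS ≈ 0.470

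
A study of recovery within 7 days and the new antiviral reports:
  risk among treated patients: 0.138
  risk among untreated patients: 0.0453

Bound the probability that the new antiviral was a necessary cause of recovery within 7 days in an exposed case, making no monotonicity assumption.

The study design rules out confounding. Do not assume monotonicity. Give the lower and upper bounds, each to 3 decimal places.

0.672 ≤ PN ≤ 1.000

Let p₁ = 0.138, p₀ = 0.0453.
Under exogeneity alone the bounds on PN are max{0,(p₁−p₀)/p₁} ≤ PN ≤ min{1,(1−p₀)/p₁}.
  lower = (p₁ − p₀)/p₁ = 0.0927 / 0.138 ≈ 0.6717
  upper = min{1, (1 − p₀)/p₁} = 0.9547 / 0.138 ≈ 6.9181 → capped at 1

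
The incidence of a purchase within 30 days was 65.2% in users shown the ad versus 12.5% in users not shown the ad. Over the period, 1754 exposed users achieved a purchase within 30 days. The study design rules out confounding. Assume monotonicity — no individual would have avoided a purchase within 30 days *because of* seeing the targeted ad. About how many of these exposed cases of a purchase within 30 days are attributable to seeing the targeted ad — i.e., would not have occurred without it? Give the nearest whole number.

about 1418 cases

p₁ = 0.652, p₀ = 0.125.
PN = (p₁ − p₀)/p₁ = (0.652 − 0.125) / 0.652 ≈ 0.80828.
Attributable cases ≈ PN × (exposed cases) = 0.80828 × 1754 ≈ 1417.73.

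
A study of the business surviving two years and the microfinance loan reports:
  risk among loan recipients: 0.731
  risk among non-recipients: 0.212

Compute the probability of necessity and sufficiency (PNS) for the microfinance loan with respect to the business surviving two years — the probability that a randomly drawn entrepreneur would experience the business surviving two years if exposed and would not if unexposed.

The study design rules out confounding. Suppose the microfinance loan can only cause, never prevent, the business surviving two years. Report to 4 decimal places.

Let p₁ = 0.731, p₀ = 0.212.
Under exogeneity and monotonicity, PNS = p₁ − p₀.
PNS = 0.731 − 0.212 = 0.519

PNS ≈ 0.5190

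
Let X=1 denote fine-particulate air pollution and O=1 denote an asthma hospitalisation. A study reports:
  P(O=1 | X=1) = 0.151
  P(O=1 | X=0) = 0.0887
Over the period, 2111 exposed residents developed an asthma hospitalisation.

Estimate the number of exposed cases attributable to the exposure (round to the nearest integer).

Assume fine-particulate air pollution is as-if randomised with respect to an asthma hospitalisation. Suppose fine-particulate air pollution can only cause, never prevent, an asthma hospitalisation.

Let p₁ = 0.151, p₀ = 0.0887.
PN = (p₁ − p₀)/p₁ = (0.151 − 0.0887) / 0.151 ≈ 0.41258.
Attributable cases ≈ PN × (exposed cases) = 0.41258 × 2111 ≈ 870.96.

about 871 cases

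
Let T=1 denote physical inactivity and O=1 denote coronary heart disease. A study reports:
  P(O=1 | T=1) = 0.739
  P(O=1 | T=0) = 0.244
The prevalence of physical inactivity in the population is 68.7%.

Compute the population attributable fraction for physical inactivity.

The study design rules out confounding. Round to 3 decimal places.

Let p₁ = 0.739, p₀ = 0.244.
Overall risk P(Y=1) = π·p₁ + (1−π)·p₀ = 0.687×0.739 + 0.313×0.244 = 0.58407.
Under exogeneity, PAF = [P(Y=1) − p₀] / P(Y=1).
PAF = (0.58407 − 0.244) / 0.58407 ≈ 0.5822

PAF ≈ 0.582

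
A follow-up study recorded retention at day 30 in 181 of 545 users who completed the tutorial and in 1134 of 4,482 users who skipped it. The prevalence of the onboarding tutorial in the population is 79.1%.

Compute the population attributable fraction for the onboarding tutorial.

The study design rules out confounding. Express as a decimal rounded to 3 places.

PAF ≈ 0.198

p₁ = P(outcome | exposed) = 181/545 = 0.33211
p₀ = P(outcome | unexposed) = 1134/4482 = 0.25301
Overall risk P(Y=1) = π·p₁ + (1−π)·p₀ = 0.791×0.33211 + 0.209×0.25301 = 0.31558.
Under exogeneity, PAF = [P(Y=1) − p₀] / P(Y=1).
PAF = (0.31558 − 0.25301) / 0.31558 ≈ 0.1983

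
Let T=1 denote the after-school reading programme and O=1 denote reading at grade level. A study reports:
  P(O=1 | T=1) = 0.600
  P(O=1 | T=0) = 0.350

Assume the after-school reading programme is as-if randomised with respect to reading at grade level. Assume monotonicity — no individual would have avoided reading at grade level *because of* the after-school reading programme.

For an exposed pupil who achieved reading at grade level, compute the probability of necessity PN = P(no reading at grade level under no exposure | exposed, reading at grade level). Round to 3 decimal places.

PN ≈ 0.417

Let p₁ = 0.6, p₀ = 0.35.
Under exogeneity and monotonicity, PN = (p₁ − p₀) / p₁.
PN = (0.6 − 0.35) / 0.6 = 0.25 / 0.6 ≈ 0.4167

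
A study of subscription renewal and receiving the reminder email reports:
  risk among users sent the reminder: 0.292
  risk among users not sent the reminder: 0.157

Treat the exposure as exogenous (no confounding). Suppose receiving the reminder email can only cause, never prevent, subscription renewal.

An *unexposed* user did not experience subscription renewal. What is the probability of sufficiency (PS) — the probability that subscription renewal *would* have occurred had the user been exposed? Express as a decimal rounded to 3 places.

PS ≈ 0.160

Let p₁ = 0.292, p₀ = 0.157.
Under exogeneity and monotonicity, PS = (p₁ − p₀) / (1 − p₀).
PS = (0.292 − 0.157) / (1 − 0.157) = 0.135 / 0.843 ≈ 0.1601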